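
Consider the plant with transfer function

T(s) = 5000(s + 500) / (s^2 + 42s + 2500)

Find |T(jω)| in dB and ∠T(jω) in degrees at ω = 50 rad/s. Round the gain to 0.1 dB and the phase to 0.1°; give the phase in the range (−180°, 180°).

61.6 dB, -84.3°

At s = jω = j50:
zero (s+500): 500 + j50 → |·| = √(500²+50²) = √252500 ≈ 502.49, ∠ = arctan(50/500) ≈ 5.71°
quadratic: (j50)² + 42·j50 + 2500 = 0 + j2100 → |·| ≈ 2100, ∠ ≈ 90.00°
|T| = 5000 · 502.49 / 2100 ≈ 1196.4
Gain = 20 log₁₀(1196.4) ≈ 61.56 dB
∠T = 5.71° − 90.00° = -84.29°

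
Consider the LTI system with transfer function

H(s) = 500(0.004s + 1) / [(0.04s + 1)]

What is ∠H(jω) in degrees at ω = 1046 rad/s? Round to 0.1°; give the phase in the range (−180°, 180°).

At ω = 1046 rad/s:
zero (1 + j1046·0.004) = 1 + j4.184 → |·| ≈ 4.3018, ∠ ≈ 76.56°
pole (1 + j1046·0.04) = 1 + j41.84 → |·| ≈ 41.852, ∠ ≈ 88.63°
∠H = (76.56°) − (88.63°) = -12.07°

-12.1°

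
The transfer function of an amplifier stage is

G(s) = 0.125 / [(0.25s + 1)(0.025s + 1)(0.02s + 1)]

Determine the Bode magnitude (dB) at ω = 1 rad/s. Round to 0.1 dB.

-18.3 dB

At ω = 1 rad/s:
pole (1 + j1·0.25) = 1 + j0.25 → |·| ≈ 1.0308, ∠ ≈ 14.04°
pole (1 + j1·0.025) = 1 + j0.025 → |·| ≈ 1.0003, ∠ ≈ 1.43°
pole (1 + j1·0.02) = 1 + j0.02 → |·| ≈ 1.0002, ∠ ≈ 1.15°
|G| = 0.125 · 1 / (1.0308 · 1.0003 · 1.0002) ≈ 0.1212
Gain = 20 log₁₀(0.1212) ≈ -18.33 dB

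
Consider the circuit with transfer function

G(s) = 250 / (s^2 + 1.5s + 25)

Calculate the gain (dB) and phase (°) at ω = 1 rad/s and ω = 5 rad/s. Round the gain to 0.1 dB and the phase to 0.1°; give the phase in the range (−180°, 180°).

ω = 1: 20.3 dB, -3.6°; ω = 5: 30.5 dB, -90.0°

At s = jω = j1:
quadratic: (j1)² + 1.5·j1 + 25 = 24 + j1.5 → |·| ≈ 24.047, ∠ ≈ 3.58°
|G| = 250 / 24.047 ≈ 10.396
Gain = 20 log₁₀(10.396) ≈ 20.34 dB
∠G = 0.00° − 3.58° = -3.58°

At s = jω = j5:
quadratic: (j5)² + 1.5·j5 + 25 = 0 + j7.5 → |·| ≈ 7.5, ∠ ≈ 90.00°
|G| = 250 / 7.5 ≈ 33.333
Gain = 20 log₁₀(33.333) ≈ 30.46 dB
∠G = 0.00° − 90.00° = -90.00°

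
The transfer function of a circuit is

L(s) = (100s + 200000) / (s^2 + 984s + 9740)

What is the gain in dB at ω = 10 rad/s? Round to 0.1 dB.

Substitute s = j10:
Numerator: 100(j10) + 200000 = 200000 + j1000
Denominator: (j10)^2 + 984(j10) + 9740 = 9640 + j9840
|N| = √(200000² + 1000²) ≈ 2e+05, ∠N ≈ 0.29°
|D| = √(9640² + 9840²) ≈ 13775, ∠D ≈ 45.59°
|L| = 2e+05 / 13775 ≈ 14.519
Gain = 20 log₁₀(14.519) ≈ 23.24 dB

23.2 dB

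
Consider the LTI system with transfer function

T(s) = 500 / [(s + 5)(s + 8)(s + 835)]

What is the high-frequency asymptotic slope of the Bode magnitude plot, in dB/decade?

-60 dB/decade

Each pole contributes −20 dB/decade at high frequency; each zero contributes +20 dB/decade.
Net: 0 zero(s) − 3 pole(s) → -60 dB/decade.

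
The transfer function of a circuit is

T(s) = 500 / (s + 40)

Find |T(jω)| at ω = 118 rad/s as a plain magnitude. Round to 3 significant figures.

Substitute s = j118:
Numerator: 500 = 500 + j0
Denominator: (j118) + 40 = 40 + j118
|N| = √(500² + 0²) ≈ 500, ∠N ≈ 0.00°
|D| = √(40² + 118²) ≈ 124.6, ∠D ≈ 71.27°
|T| = 500 / 124.6 ≈ 4.0128

4.01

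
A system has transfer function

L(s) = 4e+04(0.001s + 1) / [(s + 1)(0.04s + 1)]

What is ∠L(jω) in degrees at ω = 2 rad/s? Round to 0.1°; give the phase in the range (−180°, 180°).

-67.9°

At ω = 2 rad/s:
zero (1 + j2·0.001) = 1 + j0.002 → |·| ≈ 1, ∠ ≈ 0.11°
pole (1 + j2·1) = 1 + j2 → |·| ≈ 2.2361, ∠ ≈ 63.43°
pole (1 + j2·0.04) = 1 + j0.08 → |·| ≈ 1.0032, ∠ ≈ 4.57°
∠L = (0.11°) − (63.43° + 4.57°) = -67.89°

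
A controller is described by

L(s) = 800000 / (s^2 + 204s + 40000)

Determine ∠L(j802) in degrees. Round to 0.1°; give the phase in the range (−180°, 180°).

At s = jω = j802:
quadratic: (j802)² + 204·j802 + 40000 = -603204 + j163608 → |·| ≈ 6.25e+05, ∠ ≈ 164.82°
∠L = 0.00° − 164.82° = -164.82°

-164.8°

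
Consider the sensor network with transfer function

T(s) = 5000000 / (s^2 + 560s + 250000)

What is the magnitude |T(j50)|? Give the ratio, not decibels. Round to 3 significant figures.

20.1

At s = jω = j50:
quadratic: (j50)² + 560·j50 + 250000 = 247500 + j28000 → |·| ≈ 2.4908e+05, ∠ ≈ 6.45°
|T| = 5000000 / 2.4908e+05 ≈ 20.074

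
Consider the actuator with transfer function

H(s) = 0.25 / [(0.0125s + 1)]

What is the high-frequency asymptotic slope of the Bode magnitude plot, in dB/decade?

Each pole contributes −20 dB/decade at high frequency; each zero contributes +20 dB/decade.
Net: 0 zero(s) − 1 pole(s) → -20 dB/decade.

-20 dB/decade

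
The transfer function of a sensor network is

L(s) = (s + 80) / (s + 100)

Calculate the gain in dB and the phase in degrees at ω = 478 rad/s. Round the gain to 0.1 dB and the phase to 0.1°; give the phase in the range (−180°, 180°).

At s = jω = j478:
zero (s+80): 80 + j478 → |·| = √(80²+478²) = √234884 ≈ 484.65, ∠ = arctan(478/80) ≈ 80.50°
pole (s+100): 100 + j478 → |·| = √(100²+478²) = √238484 ≈ 488.35, ∠ = arctan(478/100) ≈ 78.18°
|L| = 1 · 484.65 / 488.35 ≈ 0.99242
Gain = 20 log₁₀(0.99242) ≈ -0.07 dB
∠L = 80.50° − 78.18° = 2.32°

-0.1 dB, 2.3°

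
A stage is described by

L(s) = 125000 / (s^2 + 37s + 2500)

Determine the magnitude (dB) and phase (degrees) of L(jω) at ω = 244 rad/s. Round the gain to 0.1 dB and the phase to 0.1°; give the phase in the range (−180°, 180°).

6.7 dB, -171.0°

At s = jω = j244:
quadratic: (j244)² + 37·j244 + 2500 = -57036 + j9028 → |·| ≈ 57746, ∠ ≈ 171.01°
|L| = 125000 / 57746 ≈ 2.1647
Gain = 20 log₁₀(2.1647) ≈ 6.71 dB
∠L = 0.00° − 171.01° = -171.01°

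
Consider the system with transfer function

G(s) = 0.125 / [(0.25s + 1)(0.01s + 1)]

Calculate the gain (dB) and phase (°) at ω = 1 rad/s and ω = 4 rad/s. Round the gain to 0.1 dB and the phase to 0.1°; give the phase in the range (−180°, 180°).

At ω = 1 rad/s:
pole (1 + j1·0.25) = 1 + j0.25 → |·| ≈ 1.0308, ∠ ≈ 14.04°
pole (1 + j1·0.01) = 1 + j0.01 → |·| ≈ 1, ∠ ≈ 0.57°
|G| = 0.125 · 1 / (1.0308 · 1) ≈ 0.12127
Gain = 20 log₁₀(0.12127) ≈ -18.32 dB
∠G = (0°) − (14.04° + 0.57°) = -14.61°

At ω = 4 rad/s:
pole (1 + j4·0.25) = 1 + j1 → |·| ≈ 1.4142, ∠ ≈ 45.00°
pole (1 + j4·0.01) = 1 + j0.04 → |·| ≈ 1.0008, ∠ ≈ 2.29°
|G| = 0.125 · 1 / (1.4142 · 1.0008) ≈ 0.088319
Gain = 20 log₁₀(0.088319) ≈ -21.08 dB
∠G = (0°) − (45.00° + 2.29°) = -47.29°

ω = 1: -18.3 dB, -14.6°; ω = 4: -21.1 dB, -47.3°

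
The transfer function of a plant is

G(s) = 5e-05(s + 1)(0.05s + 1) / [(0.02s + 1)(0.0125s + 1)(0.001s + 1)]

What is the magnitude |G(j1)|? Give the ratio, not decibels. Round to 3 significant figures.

At ω = 1 rad/s:
zero (1 + j1·1) = 1 + j1 → |·| ≈ 1.4142, ∠ ≈ 45.00°
zero (1 + j1·0.05) = 1 + j0.05 → |·| ≈ 1.0012, ∠ ≈ 2.86°
pole (1 + j1·0.02) = 1 + j0.02 → |·| ≈ 1.0002, ∠ ≈ 1.15°
pole (1 + j1·0.0125) = 1 + j0.0125 → |·| ≈ 1.0001, ∠ ≈ 0.72°
pole (1 + j1·0.001) = 1 + j0.001 → |·| ≈ 1, ∠ ≈ 0.06°
|G| = 5e-05 · 1.4142 · 1.0012 / (1.0002 · 1.0001 · 1) ≈ 7.0774e-05

7.08e-05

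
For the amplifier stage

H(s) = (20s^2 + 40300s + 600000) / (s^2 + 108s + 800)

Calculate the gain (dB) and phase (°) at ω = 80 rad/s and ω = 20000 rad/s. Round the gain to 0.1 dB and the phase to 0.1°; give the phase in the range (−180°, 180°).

Substitute s = j80:
Numerator: 20(j80)^2 + 40300(j80) + 600000 = 472000 + j3224000
Denominator: (j80)^2 + 108(j80) + 800 = -5600 + j8640
|N| = √(472000² + 3224000²) ≈ 3.2584e+06, ∠N ≈ 81.67°
|D| = √(5600² + 8640²) ≈ 10296, ∠D ≈ 122.95°
|H| = 3.2584e+06 / 10296 ≈ 316.47
Gain = 20 log₁₀(316.47) ≈ 50.01 dB
∠H = 81.67° − 122.95° = -41.28°

Substitute s = j20000:
Numerator: 20(j20000)^2 + 40300(j20000) + 600000 = -7999400000 + j806000000
Denominator: (j20000)^2 + 108(j20000) + 800 = -399999200 + j2160000
|N| = √(7999400000² + 806000000²) ≈ 8.0399e+09, ∠N ≈ 174.25°
|D| = √(399999200² + 2160000²) ≈ 4.0001e+08, ∠D ≈ 179.69°
|H| = 8.0399e+09 / 4.0001e+08 ≈ 20.099
Gain = 20 log₁₀(20.099) ≈ 26.06 dB
∠H = 174.25° − 179.69° = -5.44°

ω = 80: 50.0 dB, -41.3°; ω = 20000: 26.1 dB, -5.4°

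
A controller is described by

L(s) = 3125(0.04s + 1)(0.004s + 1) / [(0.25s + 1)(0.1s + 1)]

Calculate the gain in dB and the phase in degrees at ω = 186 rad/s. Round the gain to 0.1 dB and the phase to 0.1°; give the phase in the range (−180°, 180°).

At ω = 186 rad/s:
zero (1 + j186·0.04) = 1 + j7.44 → |·| ≈ 7.5069, ∠ ≈ 82.34°
zero (1 + j186·0.004) = 1 + j0.744 → |·| ≈ 1.2464, ∠ ≈ 36.65°
pole (1 + j186·0.25) = 1 + j46.5 → |·| ≈ 46.511, ∠ ≈ 88.77°
pole (1 + j186·0.1) = 1 + j18.6 → |·| ≈ 18.627, ∠ ≈ 86.92°
|L| = 3125 · 7.5069 · 1.2464 / (46.511 · 18.627) ≈ 33.75
Gain = 20 log₁₀(33.75) ≈ 30.57 dB
∠L = (82.34° + 36.65°) − (88.77° + 86.92°) = -56.70°

30.6 dB, -56.7°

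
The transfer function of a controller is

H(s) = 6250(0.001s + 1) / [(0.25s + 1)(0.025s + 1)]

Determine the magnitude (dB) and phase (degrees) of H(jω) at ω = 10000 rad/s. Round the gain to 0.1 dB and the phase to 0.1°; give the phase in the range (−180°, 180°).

At ω = 10000 rad/s:
zero (1 + j10000·0.001) = 1 + j10 → |·| ≈ 10.05, ∠ ≈ 84.29°
pole (1 + j10000·0.25) = 1 + j2500 → |·| ≈ 2500, ∠ ≈ 89.98°
pole (1 + j10000·0.025) = 1 + j250 → |·| ≈ 250, ∠ ≈ 89.77°
|H| = 6250 · 10.05 / (2500 · 250) ≈ 0.1005
Gain = 20 log₁₀(0.1005) ≈ -19.96 dB
∠H = (84.29°) − (89.98° + 89.77°) = -95.46°

-20.0 dB, -95.5°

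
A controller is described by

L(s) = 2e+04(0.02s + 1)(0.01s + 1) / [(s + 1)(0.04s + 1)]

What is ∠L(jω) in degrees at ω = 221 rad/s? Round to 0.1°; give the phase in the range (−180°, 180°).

At ω = 221 rad/s:
zero (1 + j221·0.02) = 1 + j4.42 → |·| ≈ 4.5317, ∠ ≈ 77.25°
zero (1 + j221·0.01) = 1 + j2.21 → |·| ≈ 2.4257, ∠ ≈ 65.65°
pole (1 + j221·1) = 1 + j221 → |·| ≈ 221, ∠ ≈ 89.74°
pole (1 + j221·0.04) = 1 + j8.84 → |·| ≈ 8.8964, ∠ ≈ 83.55°
∠L = (77.25° + 65.65°) − (89.74° + 83.55°) = -30.39°

-30.4°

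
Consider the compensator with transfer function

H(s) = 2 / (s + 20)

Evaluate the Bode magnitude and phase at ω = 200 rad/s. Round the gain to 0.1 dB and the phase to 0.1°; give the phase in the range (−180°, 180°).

-40.0 dB, -84.3°

At s = jω = j200:
pole (s+20): 20 + j200 → |·| = √(20²+200²) = √40400 ≈ 201, ∠ = arctan(200/20) ≈ 84.29°
|H| = 2 / 201 ≈ 0.0099502
Gain = 20 log₁₀(0.0099502) ≈ -40.04 dB
∠H = 0.00° − 84.29° = -84.29°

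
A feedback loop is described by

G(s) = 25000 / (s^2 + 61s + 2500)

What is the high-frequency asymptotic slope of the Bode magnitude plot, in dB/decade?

Each pole contributes −20 dB/decade at high frequency; each zero contributes +20 dB/decade.
Net: 0 zero(s) − 2 pole(s) → -40 dB/decade.

-40 dB/decade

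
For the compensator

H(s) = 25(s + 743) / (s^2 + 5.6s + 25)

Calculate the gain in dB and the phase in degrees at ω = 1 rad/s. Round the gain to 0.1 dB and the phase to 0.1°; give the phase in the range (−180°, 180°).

At s = jω = j1:
zero (s+743): 743 + j1 → |·| = √(743²+1²) = √552050 ≈ 743, ∠ = arctan(1/743) ≈ 0.08°
quadratic: (j1)² + 5.6·j1 + 25 = 24 + j5.6 → |·| ≈ 24.645, ∠ ≈ 13.13°
|H| = 25 · 743 / 24.645 ≈ 753.7
Gain = 20 log₁₀(753.7) ≈ 57.54 dB
∠H = 0.08° − 13.13° = -13.05°

57.5 dB, -13.1°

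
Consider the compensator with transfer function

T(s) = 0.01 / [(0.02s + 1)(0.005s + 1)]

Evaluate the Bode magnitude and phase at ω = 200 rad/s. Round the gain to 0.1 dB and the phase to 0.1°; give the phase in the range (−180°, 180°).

At ω = 200 rad/s:
pole (1 + j200·0.02) = 1 + j4 → |·| ≈ 4.1231, ∠ ≈ 75.96°
pole (1 + j200·0.005) = 1 + j1 → |·| ≈ 1.4142, ∠ ≈ 45.00°
|T| = 0.01 · 1 / (4.1231 · 1.4142) ≈ 0.001715
Gain = 20 log₁₀(0.001715) ≈ -55.31 dB
∠T = (0°) − (75.96° + 45.00°) = -120.96°

-55.3 dB, -121.0°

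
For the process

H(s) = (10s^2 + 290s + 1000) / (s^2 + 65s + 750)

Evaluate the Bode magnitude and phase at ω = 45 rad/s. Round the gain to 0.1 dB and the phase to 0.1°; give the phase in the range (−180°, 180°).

17.3 dB, 32.3°

Substitute s = j45:
Numerator: 10(j45)^2 + 290(j45) + 1000 = -19250 + j13050
Denominator: (j45)^2 + 65(j45) + 750 = -1275 + j2925
|N| = √(19250² + 13050²) ≈ 23257, ∠N ≈ 145.87°
|D| = √(1275² + 2925²) ≈ 3190.8, ∠D ≈ 113.55°
|H| = 23257 / 3190.8 ≈ 7.2888
Gain = 20 log₁₀(7.2888) ≈ 17.25 dB
∠H = 145.87° − 113.55° = 32.32°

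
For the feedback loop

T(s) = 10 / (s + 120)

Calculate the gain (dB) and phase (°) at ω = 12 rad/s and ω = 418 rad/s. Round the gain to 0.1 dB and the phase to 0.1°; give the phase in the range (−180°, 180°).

At s = jω = j12:
pole (s+120): 120 + j12 → |·| = √(120²+12²) = √14544 ≈ 120.6, ∠ = arctan(12/120) ≈ 5.71°
|T| = 10 / 120.6 ≈ 0.082919
Gain = 20 log₁₀(0.082919) ≈ -21.63 dB
∠T = 0.00° − 5.71° = -5.71°

At s = jω = j418:
pole (s+120): 120 + j418 → |·| = √(120²+418²) = √189124 ≈ 434.88, ∠ = arctan(418/120) ≈ 73.98°
|T| = 10 / 434.88 ≈ 0.022995
Gain = 20 log₁₀(0.022995) ≈ -32.77 dB
∠T = 0.00° − 73.98° = -73.98°

ω = 12: -21.6 dB, -5.7°; ω = 418: -32.8 dB, -74.0°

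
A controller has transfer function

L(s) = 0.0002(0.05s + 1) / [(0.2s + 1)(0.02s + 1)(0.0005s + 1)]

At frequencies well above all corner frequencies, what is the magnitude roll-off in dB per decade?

Each pole contributes −20 dB/decade at high frequency; each zero contributes +20 dB/decade.
Net: 1 zero(s) − 3 pole(s) → -40 dB/decade.

-40 dB/decade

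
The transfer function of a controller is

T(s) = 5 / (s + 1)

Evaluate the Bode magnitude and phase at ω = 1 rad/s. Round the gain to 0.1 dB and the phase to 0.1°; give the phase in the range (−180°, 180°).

11.0 dB, -45.0°

Substitute s = j1:
Numerator: 5 = 5 + j0
Denominator: (j1) + 1 = 1 + j1
|N| = √(5² + 0²) ≈ 5, ∠N ≈ 0.00°
|D| = √(1² + 1²) ≈ 1.4142, ∠D ≈ 45.00°
|T| = 5 / 1.4142 ≈ 3.5356
Gain = 20 log₁₀(3.5356) ≈ 10.97 dB
∠T = 0.00° − 45.00° = -45.00°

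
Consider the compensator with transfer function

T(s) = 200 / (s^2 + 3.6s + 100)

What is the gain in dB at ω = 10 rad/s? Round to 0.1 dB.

14.9 dB

At s = jω = j10:
quadratic: (j10)² + 3.6·j10 + 100 = 0 + j36 → |·| ≈ 36, ∠ ≈ 90.00°
|T| = 200 / 36 ≈ 5.5556
Gain = 20 log₁₀(5.5556) ≈ 14.89 dB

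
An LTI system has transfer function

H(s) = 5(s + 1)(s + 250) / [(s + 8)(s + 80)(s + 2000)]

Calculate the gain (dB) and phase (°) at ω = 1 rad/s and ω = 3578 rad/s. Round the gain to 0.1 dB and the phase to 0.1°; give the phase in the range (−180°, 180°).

At s = jω = j1:
zero (s+1): 1 + j1 → |·| = √(1²+1²) = √2 ≈ 1.4142, ∠ = arctan(1/1) ≈ 45.00°
zero (s+250): 250 + j1 → |·| = √(250²+1²) = √62501 ≈ 250, ∠ = arctan(1/250) ≈ 0.23°
pole (s+8): 8 + j1 → |·| = √(8²+1²) = √65 ≈ 8.0623, ∠ = arctan(1/8) ≈ 7.13°
pole (s+80): 80 + j1 → |·| = √(80²+1²) = √6401 ≈ 80.006, ∠ = arctan(1/80) ≈ 0.72°
pole (s+2000): 2000 + j1 → |·| = √(2000²+1²) = √4000001 ≈ 2000, ∠ = arctan(1/2000) ≈ 0.03°
|H| = 5 · 353.55 / 1.2901e+06 ≈ 0.0013702
Gain = 20 log₁₀(0.0013702) ≈ -57.26 dB
∠H = 45.23° − 7.88° = 37.35°

At s = jω = j3578:
zero (s+1): 1 + j3578 → |·| = √(1²+3578²) = √12802085 ≈ 3578, ∠ = arctan(3578/1) ≈ 89.98°
zero (s+250): 250 + j3578 → |·| = √(250²+3578²) = √12864584 ≈ 3586.7, ∠ = arctan(3578/250) ≈ 86.00°
pole (s+8): 8 + j3578 → |·| = √(8²+3578²) = √12802148 ≈ 3578, ∠ = arctan(3578/8) ≈ 89.87°
pole (s+80): 80 + j3578 → |·| = √(80²+3578²) = √12808484 ≈ 3578.9, ∠ = arctan(3578/80) ≈ 88.72°
pole (s+2000): 2000 + j3578 → |·| = √(2000²+3578²) = √16802084 ≈ 4099, ∠ = arctan(3578/2000) ≈ 60.80°
|H| = 5 · 1.2833e+07 / 5.2489e+10 ≈ 0.0012224
Gain = 20 log₁₀(0.0012224) ≈ -58.26 dB
∠H = 175.98° − 239.39° = -63.41°

ω = 1: -57.3 dB, 37.4°; ω = 3578: -58.3 dB, -63.4°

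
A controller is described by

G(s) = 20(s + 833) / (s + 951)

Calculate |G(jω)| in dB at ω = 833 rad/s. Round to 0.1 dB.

25.4 dB

At s = jω = j833:
zero (s+833): 833 + j833 → |·| = √(833²+833²) = √1387778 ≈ 1178, ∠ = arctan(833/833) ≈ 45.00°
pole (s+951): 951 + j833 → |·| = √(951²+833²) = √1598290 ≈ 1264.2, ∠ = arctan(833/951) ≈ 41.22°
|G| = 20 · 1178 / 1264.2 ≈ 18.636
Gain = 20 log₁₀(18.636) ≈ 25.41 dB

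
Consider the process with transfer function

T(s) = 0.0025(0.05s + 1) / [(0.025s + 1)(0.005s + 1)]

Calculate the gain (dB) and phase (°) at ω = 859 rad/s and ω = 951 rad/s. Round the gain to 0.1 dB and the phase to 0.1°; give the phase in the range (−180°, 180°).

ω = 859: -58.9 dB, -75.6°; ω = 951: -59.8 dB, -76.9°

At ω = 859 rad/s:
zero (1 + j859·0.05) = 1 + j42.95 → |·| ≈ 42.962, ∠ ≈ 88.67°
pole (1 + j859·0.025) = 1 + j21.475 → |·| ≈ 21.498, ∠ ≈ 87.33°
pole (1 + j859·0.005) = 1 + j4.295 → |·| ≈ 4.4099, ∠ ≈ 76.89°
|T| = 0.0025 · 42.962 / (21.498 · 4.4099) ≈ 0.0011329
Gain = 20 log₁₀(0.0011329) ≈ -58.92 dB
∠T = (88.67°) − (87.33° + 76.89°) = -75.55°

At ω = 951 rad/s:
zero (1 + j951·0.05) = 1 + j47.55 → |·| ≈ 47.561, ∠ ≈ 88.80°
pole (1 + j951·0.025) = 1 + j23.775 → |·| ≈ 23.796, ∠ ≈ 87.59°
pole (1 + j951·0.005) = 1 + j4.755 → |·| ≈ 4.859, ∠ ≈ 78.12°
|T| = 0.0025 · 47.561 / (23.796 · 4.859) ≈ 0.0010283
Gain = 20 log₁₀(0.0010283) ≈ -59.76 dB
∠T = (88.80°) − (87.59° + 78.12°) = -76.91°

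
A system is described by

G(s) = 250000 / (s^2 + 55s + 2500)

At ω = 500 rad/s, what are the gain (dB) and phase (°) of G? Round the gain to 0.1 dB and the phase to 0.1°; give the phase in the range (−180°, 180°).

At s = jω = j500:
quadratic: (j500)² + 55·j500 + 2500 = -247500 + j27500 → |·| ≈ 2.4902e+05, ∠ ≈ 173.66°
|G| = 250000 / 2.4902e+05 ≈ 1.0039
Gain = 20 log₁₀(1.0039) ≈ 0.03 dB
∠G = 0.00° − 173.66° = -173.66°

0.0 dB, -173.7°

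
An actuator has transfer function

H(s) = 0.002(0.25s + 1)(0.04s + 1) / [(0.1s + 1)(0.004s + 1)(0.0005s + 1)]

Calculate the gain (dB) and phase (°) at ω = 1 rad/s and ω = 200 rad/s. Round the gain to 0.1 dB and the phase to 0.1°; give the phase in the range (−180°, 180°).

At ω = 1 rad/s:
zero (1 + j1·0.25) = 1 + j0.25 → |·| ≈ 1.0308, ∠ ≈ 14.04°
zero (1 + j1·0.04) = 1 + j0.04 → |·| ≈ 1.0008, ∠ ≈ 2.29°
pole (1 + j1·0.1) = 1 + j0.1 → |·| ≈ 1.005, ∠ ≈ 5.71°
pole (1 + j1·0.004) = 1 + j0.004 → |·| ≈ 1, ∠ ≈ 0.23°
pole (1 + j1·0.0005) = 1 + j0.0005 → |·| ≈ 1, ∠ ≈ 0.03°
|H| = 0.002 · 1.0308 · 1.0008 / (1.005 · 1 · 1) ≈ 0.002053
Gain = 20 log₁₀(0.002053) ≈ -53.75 dB
∠H = (14.04° + 2.29°) − (5.71° + 0.23° + 0.03°) = 10.36°

At ω = 200 rad/s:
zero (1 + j200·0.25) = 1 + j50 → |·| ≈ 50.01, ∠ ≈ 88.85°
zero (1 + j200·0.04) = 1 + j8 → |·| ≈ 8.0623, ∠ ≈ 82.87°
pole (1 + j200·0.1) = 1 + j20 → |·| ≈ 20.025, ∠ ≈ 87.14°
pole (1 + j200·0.004) = 1 + j0.8 → |·| ≈ 1.2806, ∠ ≈ 38.66°
pole (1 + j200·0.0005) = 1 + j0.1 → |·| ≈ 1.005, ∠ ≈ 5.71°
|H| = 0.002 · 50.01 · 8.0623 / (20.025 · 1.2806 · 1.005) ≈ 0.031289
Gain = 20 log₁₀(0.031289) ≈ -30.09 dB
∠H = (88.85° + 82.87°) − (87.14° + 38.66° + 5.71°) = 40.21°

ω = 1: -53.8 dB, 10.4°; ω = 200: -30.1 dB, 40.2°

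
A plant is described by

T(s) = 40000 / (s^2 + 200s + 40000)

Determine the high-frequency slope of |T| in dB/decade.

Each pole contributes −20 dB/decade at high frequency; each zero contributes +20 dB/decade.
Net: 0 zero(s) − 2 pole(s) → -40 dB/decade.

-40 dB/decade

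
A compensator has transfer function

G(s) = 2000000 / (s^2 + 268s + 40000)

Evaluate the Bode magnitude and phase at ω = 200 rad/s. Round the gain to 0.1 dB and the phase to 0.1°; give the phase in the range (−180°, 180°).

At s = jω = j200:
quadratic: (j200)² + 268·j200 + 40000 = 0 + j53600 → |·| ≈ 53600, ∠ ≈ 90.00°
|G| = 2000000 / 53600 ≈ 37.313
Gain = 20 log₁₀(37.313) ≈ 31.44 dB
∠G = 0.00° − 90.00° = -90.00°

31.4 dB, -90.0°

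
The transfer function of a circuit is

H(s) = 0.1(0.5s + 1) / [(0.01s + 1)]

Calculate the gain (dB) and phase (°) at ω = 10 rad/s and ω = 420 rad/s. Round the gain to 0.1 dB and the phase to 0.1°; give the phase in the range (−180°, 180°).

ω = 10: -5.9 dB, 73.0°; ω = 420: 13.7 dB, 13.1°

At ω = 10 rad/s:
zero (1 + j10·0.5) = 1 + j5 → |·| ≈ 5.099, ∠ ≈ 78.69°
pole (1 + j10·0.01) = 1 + j0.1 → |·| ≈ 1.005, ∠ ≈ 5.71°
|H| = 0.1 · 5.099 / (1.005) ≈ 0.50736
Gain = 20 log₁₀(0.50736) ≈ -5.89 dB
∠H = (78.69°) − (5.71°) = 72.98°

At ω = 420 rad/s:
zero (1 + j420·0.5) = 1 + j210 → |·| ≈ 210, ∠ ≈ 89.73°
pole (1 + j420·0.01) = 1 + j4.2 → |·| ≈ 4.3174, ∠ ≈ 76.61°
|H| = 0.1 · 210 / (4.3174) ≈ 4.864
Gain = 20 log₁₀(4.864) ≈ 13.74 dB
∠H = (89.73°) − (76.61°) = 13.12°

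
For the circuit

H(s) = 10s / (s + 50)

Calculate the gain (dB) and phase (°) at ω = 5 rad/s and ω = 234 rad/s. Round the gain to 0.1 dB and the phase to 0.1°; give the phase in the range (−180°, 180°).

At s = jω = j5:
zero at origin: s = j5 → |·| = 5, ∠ = 90.00°
pole (s+50): 50 + j5 → |·| = √(50²+5²) = √2525 ≈ 50.249, ∠ = arctan(5/50) ≈ 5.71°
|H| = 10 · 5 / 50.249 ≈ 0.99504
Gain = 20 log₁₀(0.99504) ≈ -0.04 dB
∠H = 90.00° − 5.71° = 84.29°

At s = jω = j234:
zero at origin: s = j234 → |·| = 234, ∠ = 90.00°
pole (s+50): 50 + j234 → |·| = √(50²+234²) = √57256 ≈ 239.28, ∠ = arctan(234/50) ≈ 77.94°
|H| = 10 · 234 / 239.28 ≈ 9.7793
Gain = 20 log₁₀(9.7793) ≈ 19.81 dB
∠H = 90.00° − 77.94° = 12.06°

ω = 5: -0.0 dB, 84.3°; ω = 234: 19.8 dB, 12.1°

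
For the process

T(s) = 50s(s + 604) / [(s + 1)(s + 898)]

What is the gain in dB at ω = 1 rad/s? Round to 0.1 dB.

27.5 dB

At s = jω = j1:
zero (s+604): 604 + j1 → |·| = √(604²+1²) = √364817 ≈ 604, ∠ = arctan(1/604) ≈ 0.09°
zero at origin: s = j1 → |·| = 1, ∠ = 90.00°
pole (s+1): 1 + j1 → |·| = √(1²+1²) = √2 ≈ 1.4142, ∠ = arctan(1/1) ≈ 45.00°
pole (s+898): 898 + j1 → |·| = √(898²+1²) = √806405 ≈ 898, ∠ = arctan(1/898) ≈ 0.06°
|T| = 50 · 604 / 1270 ≈ 23.78
Gain = 20 log₁₀(23.78) ≈ 27.52 dB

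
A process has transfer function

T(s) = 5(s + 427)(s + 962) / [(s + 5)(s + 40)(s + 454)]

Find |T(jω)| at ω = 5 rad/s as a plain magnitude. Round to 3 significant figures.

15.9

At s = jω = j5:
zero (s+427): 427 + j5 → |·| = √(427²+5²) = √182354 ≈ 427.03, ∠ = arctan(5/427) ≈ 0.67°
zero (s+962): 962 + j5 → |·| = √(962²+5²) = √925469 ≈ 962.01, ∠ = arctan(5/962) ≈ 0.30°
pole (s+5): 5 + j5 → |·| = √(5²+5²) = √50 ≈ 7.0711, ∠ = arctan(5/5) ≈ 45.00°
pole (s+40): 40 + j5 → |·| = √(40²+5²) = √1625 ≈ 40.311, ∠ = arctan(5/40) ≈ 7.13°
pole (s+454): 454 + j5 → |·| = √(454²+5²) = √206141 ≈ 454.03, ∠ = arctan(5/454) ≈ 0.63°
|T| = 5 · 4.1081e+05 / 1.2942e+05 ≈ 15.871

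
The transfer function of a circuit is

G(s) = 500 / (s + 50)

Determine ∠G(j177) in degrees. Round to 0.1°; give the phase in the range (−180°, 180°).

-74.2°

Substitute s = j177:
Numerator: 500 = 500 + j0
Denominator: (j177) + 50 = 50 + j177
|N| = √(500² + 0²) ≈ 500, ∠N ≈ 0.00°
|D| = √(50² + 177²) ≈ 183.93, ∠D ≈ 74.23°
∠G = 0.00° − 74.23° = -74.23°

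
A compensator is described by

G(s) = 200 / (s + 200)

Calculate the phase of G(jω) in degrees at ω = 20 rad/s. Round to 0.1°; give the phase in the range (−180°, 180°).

Substitute s = j20:
Numerator: 200 = 200 + j0
Denominator: (j20) + 200 = 200 + j20
|N| = √(200² + 0²) ≈ 200, ∠N ≈ 0.00°
|D| = √(200² + 20²) ≈ 201, ∠D ≈ 5.71°
∠G = 0.00° − 5.71° = -5.71°

-5.7°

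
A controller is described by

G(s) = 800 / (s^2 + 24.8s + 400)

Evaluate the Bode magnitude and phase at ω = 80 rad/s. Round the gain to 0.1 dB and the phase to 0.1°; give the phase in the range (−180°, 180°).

At s = jω = j80:
quadratic: (j80)² + 24.8·j80 + 400 = -6000 + j1984 → |·| ≈ 6319.5, ∠ ≈ 161.70°
|G| = 800 / 6319.5 ≈ 0.12659
Gain = 20 log₁₀(0.12659) ≈ -17.95 dB
∠G = 0.00° − 161.70° = -161.70°

-18.0 dB, -161.7°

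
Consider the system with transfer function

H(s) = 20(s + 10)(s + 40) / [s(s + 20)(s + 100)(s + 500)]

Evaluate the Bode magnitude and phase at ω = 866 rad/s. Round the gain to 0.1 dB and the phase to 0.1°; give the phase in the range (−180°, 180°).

At s = jω = j866:
zero (s+10): 10 + j866 → |·| = √(10²+866²) = √750056 ≈ 866.06, ∠ = arctan(866/10) ≈ 89.34°
zero (s+40): 40 + j866 → |·| = √(40²+866²) = √751556 ≈ 866.92, ∠ = arctan(866/40) ≈ 87.36°
pole (s+20): 20 + j866 → |·| = √(20²+866²) = √750356 ≈ 866.23, ∠ = arctan(866/20) ≈ 88.68°
pole (s+100): 100 + j866 → |·| = √(100²+866²) = √759956 ≈ 871.75, ∠ = arctan(866/100) ≈ 83.41°
pole (s+500): 500 + j866 → |·| = √(500²+866²) = √999956 ≈ 999.98, ∠ = arctan(866/500) ≈ 60.00°
pole at origin: |s| = 866, ∠ = 90.00° (in denominator)
|H| = 20 · 7.508e+05 / 6.5393e+11 ≈ 2.2963e-05
Gain = 20 log₁₀(2.2963e-05) ≈ -92.78 dB
∠H = 176.70° − 322.09° = -145.39°

-92.8 dB, -145.4°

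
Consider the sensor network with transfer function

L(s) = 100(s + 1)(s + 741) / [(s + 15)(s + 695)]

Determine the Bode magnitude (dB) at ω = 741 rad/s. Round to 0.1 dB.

40.3 dB

At s = jω = j741:
zero (s+1): 1 + j741 → |·| = √(1²+741²) = √549082 ≈ 741, ∠ = arctan(741/1) ≈ 89.92°
zero (s+741): 741 + j741 → |·| = √(741²+741²) = √1098162 ≈ 1047.9, ∠ = arctan(741/741) ≈ 45.00°
pole (s+15): 15 + j741 → |·| = √(15²+741²) = √549306 ≈ 741.15, ∠ = arctan(741/15) ≈ 88.84°
pole (s+695): 695 + j741 → |·| = √(695²+741²) = √1032106 ≈ 1015.9, ∠ = arctan(741/695) ≈ 46.83°
|L| = 100 · 7.7649e+05 / 7.5293e+05 ≈ 103.13
Gain = 20 log₁₀(103.13) ≈ 40.27 dB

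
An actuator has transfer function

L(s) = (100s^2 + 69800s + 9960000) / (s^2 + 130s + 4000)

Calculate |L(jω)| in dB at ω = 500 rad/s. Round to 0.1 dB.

Substitute s = j500:
Numerator: 100(j500)^2 + 69800(j500) + 9960000 = -15040000 + j34900000
Denominator: (j500)^2 + 130(j500) + 4000 = -246000 + j65000
|N| = √(15040000² + 34900000²) ≈ 3.8003e+07, ∠N ≈ 113.31°
|D| = √(246000² + 65000²) ≈ 2.5444e+05, ∠D ≈ 165.20°
|L| = 3.8003e+07 / 2.5444e+05 ≈ 149.36
Gain = 20 log₁₀(149.36) ≈ 43.48 dB

43.5 dB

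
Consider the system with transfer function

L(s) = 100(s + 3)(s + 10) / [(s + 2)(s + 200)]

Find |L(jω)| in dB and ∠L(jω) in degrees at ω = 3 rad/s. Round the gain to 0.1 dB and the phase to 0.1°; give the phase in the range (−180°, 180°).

15.8 dB, 4.5°

At s = jω = j3:
zero (s+3): 3 + j3 → |·| = √(3²+3²) = √18 ≈ 4.2426, ∠ = arctan(3/3) ≈ 45.00°
zero (s+10): 10 + j3 → |·| = √(10²+3²) = √109 ≈ 10.44, ∠ = arctan(3/10) ≈ 16.70°
pole (s+2): 2 + j3 → |·| = √(2²+3²) = √13 ≈ 3.6056, ∠ = arctan(3/2) ≈ 56.31°
pole (s+200): 200 + j3 → |·| = √(200²+3²) = √40009 ≈ 200.02, ∠ = arctan(3/200) ≈ 0.86°
|L| = 100 · 44.293 / 721.19 ≈ 6.1417
Gain = 20 log₁₀(6.1417) ≈ 15.77 dB
∠L = 61.70° − 57.17° = 4.53°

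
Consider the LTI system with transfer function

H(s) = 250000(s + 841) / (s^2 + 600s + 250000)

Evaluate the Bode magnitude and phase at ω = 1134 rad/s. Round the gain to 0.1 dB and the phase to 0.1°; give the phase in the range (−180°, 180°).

49.1 dB, -93.3°

At s = jω = j1134:
zero (s+841): 841 + j1134 → |·| = √(841²+1134²) = √1993237 ≈ 1411.8, ∠ = arctan(1134/841) ≈ 53.44°
quadratic: (j1134)² + 600·j1134 + 250000 = -1035956 + j680400 → |·| ≈ 1.2394e+06, ∠ ≈ 146.70°
|H| = 250000 · 1411.8 / 1.2394e+06 ≈ 284.77
Gain = 20 log₁₀(284.77) ≈ 49.09 dB
∠H = 53.44° − 146.70° = -93.26°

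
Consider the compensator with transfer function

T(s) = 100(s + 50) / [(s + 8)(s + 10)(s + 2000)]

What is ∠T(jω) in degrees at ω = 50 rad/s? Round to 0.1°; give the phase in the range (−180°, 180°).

-116.0°

At s = jω = j50:
zero (s+50): 50 + j50 → |·| = √(50²+50²) = √5000 ≈ 70.711, ∠ = arctan(50/50) ≈ 45.00°
pole (s+8): 8 + j50 → |·| = √(8²+50²) = √2564 ≈ 50.636, ∠ = arctan(50/8) ≈ 80.91°
pole (s+10): 10 + j50 → |·| = √(10²+50²) = √2600 ≈ 50.99, ∠ = arctan(50/10) ≈ 78.69°
pole (s+2000): 2000 + j50 → |·| = √(2000²+50²) = √4002500 ≈ 2000.6, ∠ = arctan(50/2000) ≈ 1.43°
∠T = 45.00° − 161.03° = -116.03°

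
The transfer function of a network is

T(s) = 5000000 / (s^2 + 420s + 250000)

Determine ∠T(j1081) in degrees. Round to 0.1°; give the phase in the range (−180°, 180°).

-153.7°

At s = jω = j1081:
quadratic: (j1081)² + 420·j1081 + 250000 = -918561 + j454020 → |·| ≈ 1.0246e+06, ∠ ≈ 153.70°
∠T = 0.00° − 153.70° = -153.70°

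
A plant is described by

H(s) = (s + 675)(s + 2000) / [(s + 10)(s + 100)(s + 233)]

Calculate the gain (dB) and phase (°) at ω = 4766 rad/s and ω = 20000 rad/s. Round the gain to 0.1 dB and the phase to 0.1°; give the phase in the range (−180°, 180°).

At s = jω = j4766:
zero (s+675): 675 + j4766 → |·| = √(675²+4766²) = √23170381 ≈ 4813.6, ∠ = arctan(4766/675) ≈ 81.94°
zero (s+2000): 2000 + j4766 → |·| = √(2000²+4766²) = √26714756 ≈ 5168.6, ∠ = arctan(4766/2000) ≈ 67.24°
pole (s+10): 10 + j4766 → |·| = √(10²+4766²) = √22714856 ≈ 4766, ∠ = arctan(4766/10) ≈ 89.88°
pole (s+100): 100 + j4766 → |·| = √(100²+4766²) = √22724756 ≈ 4767, ∠ = arctan(4766/100) ≈ 88.80°
pole (s+233): 233 + j4766 → |·| = √(233²+4766²) = √22769045 ≈ 4771.7, ∠ = arctan(4766/233) ≈ 87.20°
|H| = 1 · 2.488e+07 / 1.0841e+11 ≈ 0.0002295
Gain = 20 log₁₀(0.0002295) ≈ -72.78 dB
∠H = 149.18° − 265.88° = -116.70°

At s = jω = j20000:
zero (s+675): 675 + j20000 → |·| = √(675²+20000²) = √400455625 ≈ 20011, ∠ = arctan(20000/675) ≈ 88.07°
zero (s+2000): 2000 + j20000 → |·| = √(2000²+20000²) = √404000000 ≈ 20100, ∠ = arctan(20000/2000) ≈ 84.29°
pole (s+10): 10 + j20000 → |·| = √(10²+20000²) = √400000100 ≈ 20000, ∠ = arctan(20000/10) ≈ 89.97°
pole (s+100): 100 + j20000 → |·| = √(100²+20000²) = √400010000 ≈ 20000, ∠ = arctan(20000/100) ≈ 89.71°
pole (s+233): 233 + j20000 → |·| = √(233²+20000²) = √400054289 ≈ 20001, ∠ = arctan(20000/233) ≈ 89.33°
|H| = 1 · 4.0222e+08 / 8.0004e+12 ≈ 5.0275e-05
Gain = 20 log₁₀(5.0275e-05) ≈ -85.97 dB
∠H = 172.36° − 269.01° = -96.65°

ω = 4766: -72.8 dB, -116.7°; ω = 20000: -86.0 dB, -96.7°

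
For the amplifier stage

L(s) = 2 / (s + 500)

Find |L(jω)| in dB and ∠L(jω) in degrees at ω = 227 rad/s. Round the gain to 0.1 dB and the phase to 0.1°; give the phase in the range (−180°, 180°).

At s = jω = j227:
pole (s+500): 500 + j227 → |·| = √(500²+227²) = √301529 ≈ 549.12, ∠ = arctan(227/500) ≈ 24.42°
|L| = 2 / 549.12 ≈ 0.0036422
Gain = 20 log₁₀(0.0036422) ≈ -48.77 dB
∠L = 0.00° − 24.42° = -24.42°

-48.8 dB, -24.4°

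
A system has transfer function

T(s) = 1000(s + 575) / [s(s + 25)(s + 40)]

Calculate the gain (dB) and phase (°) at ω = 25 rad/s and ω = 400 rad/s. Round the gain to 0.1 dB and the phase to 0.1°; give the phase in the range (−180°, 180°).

At s = jω = j25:
zero (s+575): 575 + j25 → |·| = √(575²+25²) = √331250 ≈ 575.54, ∠ = arctan(25/575) ≈ 2.49°
pole (s+25): 25 + j25 → |·| = √(25²+25²) = √1250 ≈ 35.355, ∠ = arctan(25/25) ≈ 45.00°
pole (s+40): 40 + j25 → |·| = √(40²+25²) = √2225 ≈ 47.17, ∠ = arctan(25/40) ≈ 32.01°
pole at origin: |s| = 25, ∠ = 90.00° (in denominator)
|T| = 1000 · 575.54 / 41692 ≈ 13.805
Gain = 20 log₁₀(13.805) ≈ 22.80 dB
∠T = 2.49° − 167.01° = -164.52°

At s = jω = j400:
zero (s+575): 575 + j400 → |·| = √(575²+400²) = √490625 ≈ 700.45, ∠ = arctan(400/575) ≈ 34.82°
pole (s+25): 25 + j400 → |·| = √(25²+400²) = √160625 ≈ 400.78, ∠ = arctan(400/25) ≈ 86.42°
pole (s+40): 40 + j400 → |·| = √(40²+400²) = √161600 ≈ 402, ∠ = arctan(400/40) ≈ 84.29°
pole at origin: |s| = 400, ∠ = 90.00° (in denominator)
|T| = 1000 · 700.45 / 6.4445e+07 ≈ 0.010869
Gain = 20 log₁₀(0.010869) ≈ -39.28 dB
∠T = 34.82° − 260.71° = -225.89° ≡ 134.11° (principal value)

ω = 25: 22.8 dB, -164.5°; ω = 400: -39.3 dB, 134.1°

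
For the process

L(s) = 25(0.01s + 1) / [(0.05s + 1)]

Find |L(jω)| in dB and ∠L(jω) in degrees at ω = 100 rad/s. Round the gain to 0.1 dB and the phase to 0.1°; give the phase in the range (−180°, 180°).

At ω = 100 rad/s:
zero (1 + j100·0.01) = 1 + j1 → |·| ≈ 1.4142, ∠ ≈ 45.00°
pole (1 + j100·0.05) = 1 + j5 → |·| ≈ 5.099, ∠ ≈ 78.69°
|L| = 25 · 1.4142 / (5.099) ≈ 6.9337
Gain = 20 log₁₀(6.9337) ≈ 16.82 dB
∠L = (45.00°) − (78.69°) = -33.69°

16.8 dB, -33.7°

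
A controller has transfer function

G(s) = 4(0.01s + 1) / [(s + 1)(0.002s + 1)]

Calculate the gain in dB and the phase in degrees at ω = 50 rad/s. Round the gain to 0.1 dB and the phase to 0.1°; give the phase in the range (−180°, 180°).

-21.0 dB, -68.0°

At ω = 50 rad/s:
zero (1 + j50·0.01) = 1 + j0.5 → |·| ≈ 1.118, ∠ ≈ 26.57°
pole (1 + j50·1) = 1 + j50 → |·| ≈ 50.01, ∠ ≈ 88.85°
pole (1 + j50·0.002) = 1 + j0.1 → |·| ≈ 1.005, ∠ ≈ 5.71°
|G| = 4 · 1.118 / (50.01 · 1.005) ≈ 0.088977
Gain = 20 log₁₀(0.088977) ≈ -21.01 dB
∠G = (26.57°) − (88.85° + 5.71°) = -67.99°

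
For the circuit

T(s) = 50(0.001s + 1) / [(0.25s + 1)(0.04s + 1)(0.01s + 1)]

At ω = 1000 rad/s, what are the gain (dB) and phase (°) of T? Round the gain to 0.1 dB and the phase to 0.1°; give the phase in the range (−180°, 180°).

-63.1 dB, 142.4°

At ω = 1000 rad/s:
zero (1 + j1000·0.001) = 1 + j1 → |·| ≈ 1.4142, ∠ ≈ 45.00°
pole (1 + j1000·0.25) = 1 + j250 → |·| ≈ 250, ∠ ≈ 89.77°
pole (1 + j1000·0.04) = 1 + j40 → |·| ≈ 40.012, ∠ ≈ 88.57°
pole (1 + j1000·0.01) = 1 + j10 → |·| ≈ 10.05, ∠ ≈ 84.29°
|T| = 50 · 1.4142 / (250 · 40.012 · 10.05) ≈ 0.00070337
Gain = 20 log₁₀(0.00070337) ≈ -63.06 dB
∠T = (45.00°) − (89.77° + 88.57° + 84.29°) = -217.63° ≡ 142.37° (principal value)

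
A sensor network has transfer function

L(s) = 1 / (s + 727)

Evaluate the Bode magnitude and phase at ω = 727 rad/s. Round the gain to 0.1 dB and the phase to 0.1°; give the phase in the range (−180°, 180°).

At s = jω = j727:
pole (s+727): 727 + j727 → |·| = √(727²+727²) = √1057058 ≈ 1028.1, ∠ = arctan(727/727) ≈ 45.00°
|L| = 1 / 1028.1 ≈ 0.00097267
Gain = 20 log₁₀(0.00097267) ≈ -60.24 dB
∠L = 0.00° − 45.00° = -45.00°

-60.2 dB, -45.0°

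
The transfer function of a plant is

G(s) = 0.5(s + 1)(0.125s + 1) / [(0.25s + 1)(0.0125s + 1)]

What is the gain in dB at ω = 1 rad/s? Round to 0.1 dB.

-3.2 dB

At ω = 1 rad/s:
zero (1 + j1·1) = 1 + j1 → |·| ≈ 1.4142, ∠ ≈ 45.00°
zero (1 + j1·0.125) = 1 + j0.125 → |·| ≈ 1.0078, ∠ ≈ 7.13°
pole (1 + j1·0.25) = 1 + j0.25 → |·| ≈ 1.0308, ∠ ≈ 14.04°
pole (1 + j1·0.0125) = 1 + j0.0125 → |·| ≈ 1.0001, ∠ ≈ 0.72°
|G| = 0.5 · 1.4142 · 1.0078 / (1.0308 · 1.0001) ≈ 0.69125
Gain = 20 log₁₀(0.69125) ≈ -3.21 dB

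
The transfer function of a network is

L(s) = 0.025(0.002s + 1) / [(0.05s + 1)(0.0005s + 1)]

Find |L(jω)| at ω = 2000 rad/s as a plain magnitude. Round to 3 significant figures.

At ω = 2000 rad/s:
zero (1 + j2000·0.002) = 1 + j4 → |·| ≈ 4.1231, ∠ ≈ 75.96°
pole (1 + j2000·0.05) = 1 + j100 → |·| ≈ 100, ∠ ≈ 89.43°
pole (1 + j2000·0.0005) = 1 + j1 → |·| ≈ 1.4142, ∠ ≈ 45.00°
|L| = 0.025 · 4.1231 / (100 · 1.4142) ≈ 0.00072887

0.000729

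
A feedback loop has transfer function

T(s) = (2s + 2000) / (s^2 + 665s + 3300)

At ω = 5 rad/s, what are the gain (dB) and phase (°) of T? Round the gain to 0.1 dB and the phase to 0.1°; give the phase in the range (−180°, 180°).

Substitute s = j5:
Numerator: 2(j5) + 2000 = 2000 + j10
Denominator: (j5)^2 + 665(j5) + 3300 = 3275 + j3325
|N| = √(2000² + 10²) ≈ 2000, ∠N ≈ 0.29°
|D| = √(3275² + 3325²) ≈ 4667, ∠D ≈ 45.43°
|T| = 2000 / 4667 ≈ 0.42854
Gain = 20 log₁₀(0.42854) ≈ -7.36 dB
∠T = 0.29° − 45.43° = -45.14°

-7.4 dB, -45.1°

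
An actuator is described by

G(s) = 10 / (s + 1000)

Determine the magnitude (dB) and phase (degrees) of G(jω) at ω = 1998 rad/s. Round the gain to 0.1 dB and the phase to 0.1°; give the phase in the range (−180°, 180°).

Substitute s = j1998:
Numerator: 10 = 10 + j0
Denominator: (j1998) + 1000 = 1000 + j1998
|N| = √(10² + 0²) ≈ 10, ∠N ≈ 0.00°
|D| = √(1000² + 1998²) ≈ 2234.3, ∠D ≈ 63.41°
|G| = 10 / 2234.3 ≈ 0.0044757
Gain = 20 log₁₀(0.0044757) ≈ -46.98 dB
∠G = 0.00° − 63.41° = -63.41°

-47.0 dB, -63.4°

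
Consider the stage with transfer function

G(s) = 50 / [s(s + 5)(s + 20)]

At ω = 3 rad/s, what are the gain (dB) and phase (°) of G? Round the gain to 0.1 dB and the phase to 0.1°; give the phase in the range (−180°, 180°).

At s = jω = j3:
pole (s+5): 5 + j3 → |·| = √(5²+3²) = √34 ≈ 5.831, ∠ = arctan(3/5) ≈ 30.96°
pole (s+20): 20 + j3 → |·| = √(20²+3²) = √409 ≈ 20.224, ∠ = arctan(3/20) ≈ 8.53°
pole at origin: |s| = 3, ∠ = 90.00° (in denominator)
|G| = 50 / 353.78 ≈ 0.14133
Gain = 20 log₁₀(0.14133) ≈ -17.00 dB
∠G = 0.00° − 129.49° = -129.49°

-17.0 dB, -129.5°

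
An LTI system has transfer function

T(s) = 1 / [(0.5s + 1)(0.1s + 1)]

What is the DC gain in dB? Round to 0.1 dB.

0.0 dB

T(0) = 1 · 1 / 1 = 1
20 log₁₀(1) ≈ 0.00 dB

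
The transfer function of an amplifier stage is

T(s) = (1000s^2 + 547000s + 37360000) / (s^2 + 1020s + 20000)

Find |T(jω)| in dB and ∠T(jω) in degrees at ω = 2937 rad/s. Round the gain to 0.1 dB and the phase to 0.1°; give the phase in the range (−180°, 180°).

Substitute s = j2937:
Numerator: 1000(j2937)^2 + 547000(j2937) + 37360000 = -8588609000 + j1606539000
Denominator: (j2937)^2 + 1020(j2937) + 20000 = -8605969 + j2995740
|N| = √(8588609000² + 1606539000²) ≈ 8.7376e+09, ∠N ≈ 169.40°
|D| = √(8605969² + 2995740²) ≈ 9.1125e+06, ∠D ≈ 160.81°
|T| = 8.7376e+09 / 9.1125e+06 ≈ 958.86
Gain = 20 log₁₀(958.86) ≈ 59.64 dB
∠T = 169.40° − 160.81° = 8.59°

59.6 dB, 8.6°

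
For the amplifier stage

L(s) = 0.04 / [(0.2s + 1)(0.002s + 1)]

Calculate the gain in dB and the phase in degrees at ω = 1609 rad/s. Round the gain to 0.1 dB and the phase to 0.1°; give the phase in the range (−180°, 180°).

-88.7 dB, -162.6°

At ω = 1609 rad/s:
pole (1 + j1609·0.2) = 1 + j321.8 → |·| ≈ 321.8, ∠ ≈ 89.82°
pole (1 + j1609·0.002) = 1 + j3.218 → |·| ≈ 3.3698, ∠ ≈ 72.74°
|L| = 0.04 · 1 / (321.8 · 3.3698) ≈ 3.6887e-05
Gain = 20 log₁₀(3.6887e-05) ≈ -88.66 dB
∠L = (0°) − (89.82° + 72.74°) = -162.56°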